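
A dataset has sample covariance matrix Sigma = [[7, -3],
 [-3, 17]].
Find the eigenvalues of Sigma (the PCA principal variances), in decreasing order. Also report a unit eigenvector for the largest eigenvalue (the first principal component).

Step 1 — characteristic polynomial of 2×2 Sigma:
  det(Sigma - λI) = λ² - trace · λ + det = 0.
  trace = 7 + 17 = 24, det = 7·17 - (-3)² = 110.
Step 2 — discriminant:
  Δ = trace² - 4·det = 576 - 440 = 136.
Step 3 — eigenvalues:
  λ = (trace ± √Δ)/2 = (24 ± 11.6619)/2,
  λ_1 = 17.831,  λ_2 = 6.169.

Step 4 — unit eigenvector for λ_1: solve (Sigma - λ_1 I)v = 0. First row:
  (7 - 17.831)·v_x + (-3)·v_y = 0, i.e. (-10.831)·v_x + (-3)·v_y = 0,
  so v ∝ (b, λ_1 - a) = (-3, 10.831); multiply by -1 so the first entry is positive: u = (3, -10.831).
  ||u|| = √((3)² + (-10.831)²) = √(126.3095) ≈ 11.2388,
  v_1 = u/||u|| ≈ (0.2669, -0.9637) (||v_1|| = 1).

λ_1 = 17.831,  λ_2 = 6.169;  v_1 ≈ (0.2669, -0.9637)


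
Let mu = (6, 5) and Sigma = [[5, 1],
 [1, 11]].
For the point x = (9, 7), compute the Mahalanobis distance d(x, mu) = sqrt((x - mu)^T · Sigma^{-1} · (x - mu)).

Step 1 — centre the observation: (x - mu) = (3, 2).

Step 2 — invert Sigma. det(Sigma) = 5·11 - (1)² = 54.
  Sigma^{-1} = (1/det) · [[d, -b], [-b, a]] = [[0.2037, -0.0185],
 [-0.0185, 0.0926]].

Step 3 — form the quadratic (x - mu)^T · Sigma^{-1} · (x - mu):
  Sigma^{-1} · (x - mu) = (0.5741, 0.1296).
  (x - mu)^T · [Sigma^{-1} · (x - mu)] = (3)·(0.5741) + (2)·(0.1296) = 1.9815.

Step 4 — take square root: d = √(1.9815) ≈ 1.4077.

d(x, mu) = √(1.9815) ≈ 1.4077


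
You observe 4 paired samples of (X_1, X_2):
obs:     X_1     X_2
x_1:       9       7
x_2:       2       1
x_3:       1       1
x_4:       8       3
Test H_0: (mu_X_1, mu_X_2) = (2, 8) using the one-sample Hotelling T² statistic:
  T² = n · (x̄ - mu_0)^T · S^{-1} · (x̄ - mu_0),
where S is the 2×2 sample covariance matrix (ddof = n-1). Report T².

Step 1 — sample mean vector:
  mean(X_1) = (9 + 2 + 1 + 8) / 4 = 20/4 = 5
  mean(X_2) = (7 + 1 + 1 + 3) / 4 = 12/4 = 3
  x̄ = (5, 3),  deviation x̄ - mu_0 = (5, 3) - (2, 8) = (3, -5).

Step 2 — sample covariance matrix, S[i,j] = (1/(n-1)) · Σ_k (x_{k,i} - mean_i) · (x_{k,j} - mean_j), divisor n-1 = 3:
  S[X_1,X_1] = ((4)·(4) + (-3)·(-3) + (-4)·(-4) + (3)·(3)) / 3 = 50/3 = 16.6667
  S[X_1,X_2] = ((4)·(4) + (-3)·(-2) + (-4)·(-2) + (3)·(0)) / 3 = 30/3 = 10
  S[X_2,X_2] = ((4)·(4) + (-2)·(-2) + (-2)·(-2) + (0)·(0)) / 3 = 24/3 = 8
  S = [[16.6667, 10],
 [10, 8]].

Step 3 — invert S. det(S) = 16.6667·8 - (10)² = 33.3333.
  S^{-1} = (1/det) · [[d, -b], [-b, a]] = [[0.24, -0.3],
 [-0.3, 0.5]].

Step 4 — quadratic form (x̄ - mu_0)^T · S^{-1} · (x̄ - mu_0):
  S^{-1} · (x̄ - mu_0) = (2.22, -3.4),
  (x̄ - mu_0)^T · [...] = (3)·(2.22) + (-5)·(-3.4) = 23.66.

Step 5 — scale by n: T² = 4 · 23.66 = 94.64.

T² ≈ 94.64


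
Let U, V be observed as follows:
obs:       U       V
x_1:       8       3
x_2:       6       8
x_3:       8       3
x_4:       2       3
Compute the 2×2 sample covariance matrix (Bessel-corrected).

Step 1 — column means:
  mean(U) = (8 + 6 + 8 + 2) / 4 = 24/4 = 6
  mean(V) = (3 + 8 + 3 + 3) / 4 = 17/4 = 4.25

Step 2 — sample covariance S[i,j] = (1/(n-1)) · Σ_k (x_{k,i} - mean_i) · (x_{k,j} - mean_j), with n-1 = 3.
  S[U,U] = ((2)·(2) + (0)·(0) + (2)·(2) + (-4)·(-4)) / 3 = 24/3 = 8
  S[U,V] = ((2)·(-1.25) + (0)·(3.75) + (2)·(-1.25) + (-4)·(-1.25)) / 3 = 0/3 = 0
  S[V,V] = ((-1.25)·(-1.25) + (3.75)·(3.75) + (-1.25)·(-1.25) + (-1.25)·(-1.25)) / 3 = 18.75/3 = 6.25

S is symmetric (S[j,i] = S[i,j]). Assembling:

S = [[8, 0],
 [0, 6.25]]


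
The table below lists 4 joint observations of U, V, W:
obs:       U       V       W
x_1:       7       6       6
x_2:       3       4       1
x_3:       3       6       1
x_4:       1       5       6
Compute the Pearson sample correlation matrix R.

Step 1 — column means:
  mean(U) = (7 + 3 + 3 + 1) / 4 = 14/4 = 3.5
  mean(V) = (6 + 4 + 6 + 5) / 4 = 21/4 = 5.25
  mean(W) = (6 + 1 + 1 + 6) / 4 = 14/4 = 3.5

Step 2 — sample variances and covariances s[i,j] = (1/(n-1)) · Σ_k (x_{k,i} - mean_i) · (x_{k,j} - mean_j), with n-1 = 3:
  s[U,U] = ((3.5)·(3.5) + (-0.5)·(-0.5) + (-0.5)·(-0.5) + (-2.5)·(-2.5)) / 3 = 19/3 = 6.3333
  s[U,V] = ((3.5)·(0.75) + (-0.5)·(-1.25) + (-0.5)·(0.75) + (-2.5)·(-0.25)) / 3 = 3.5/3 = 1.1667
  s[U,W] = ((3.5)·(2.5) + (-0.5)·(-2.5) + (-0.5)·(-2.5) + (-2.5)·(2.5)) / 3 = 5/3 = 1.6667
  s[V,V] = ((0.75)·(0.75) + (-1.25)·(-1.25) + (0.75)·(0.75) + (-0.25)·(-0.25)) / 3 = 2.75/3 = 0.9167
  s[V,W] = ((0.75)·(2.5) + (-1.25)·(-2.5) + (0.75)·(-2.5) + (-0.25)·(2.5)) / 3 = 2.5/3 = 0.8333
  s[W,W] = ((2.5)·(2.5) + (-2.5)·(-2.5) + (-2.5)·(-2.5) + (2.5)·(2.5)) / 3 = 25/3 = 8.3333
  Sample standard deviations s_i = √(s[i,i]):
  s(U) = √(6.3333) = 2.5166
  s(V) = √(0.9167) = 0.9574
  s(W) = √(8.3333) = 2.8868

Step 3 — r_{ij} = s_{ij} / (s_i · s_j):
  r[U,U] = 1 (diagonal).
  r[U,V] = 1.1667 / (2.5166 · 0.9574) = 1.1667 / 2.4095 = 0.4842
  r[U,W] = 1.6667 / (2.5166 · 2.8868) = 1.6667 / 7.2648 = 0.2294
  r[V,V] = 1 (diagonal).
  r[V,W] = 0.8333 / (0.9574 · 2.8868) = 0.8333 / 2.7639 = 0.3015
  r[W,W] = 1 (diagonal).

R is symmetric with unit diagonal. Assembling:

R = [[1, 0.4842, 0.2294],
 [0.4842, 1, 0.3015],
 [0.2294, 0.3015, 1]]


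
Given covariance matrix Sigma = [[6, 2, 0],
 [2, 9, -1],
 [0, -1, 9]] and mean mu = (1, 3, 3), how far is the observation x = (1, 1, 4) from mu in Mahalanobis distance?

Step 1 — centre the observation: (x - mu) = (0, -2, 1).

Step 2 — invert Sigma (cofactor / det for 3×3, or solve directly):
  Sigma^{-1} = [[0.1802, -0.0405, -0.0045],
 [-0.0405, 0.1216, 0.0135],
 [-0.0045, 0.0135, 0.1126]].

Step 3 — form the quadratic (x - mu)^T · Sigma^{-1} · (x - mu):
  Sigma^{-1} · (x - mu) = (0.0766, -0.2297, 0.0856).
  (x - mu)^T · [Sigma^{-1} · (x - mu)] = (0)·(0.0766) + (-2)·(-0.2297) + (1)·(0.0856) = 0.545.

Step 4 — take square root: d = √(0.545) ≈ 0.7383.

d(x, mu) = √(0.545) ≈ 0.7383


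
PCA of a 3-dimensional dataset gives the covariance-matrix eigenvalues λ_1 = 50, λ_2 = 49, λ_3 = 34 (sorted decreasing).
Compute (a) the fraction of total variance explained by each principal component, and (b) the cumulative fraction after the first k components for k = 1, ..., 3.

Step 1 — total variance = trace(Sigma) = Σ λ_i = 50 + 49 + 34 = 133.

Step 2 — fraction explained by component i = λ_i / Σ λ:
  PC1: 50/133 = 0.3759
  PC2: 49/133 = 0.3684
  PC3: 34/133 = 0.2556

Step 3 — cumulative fraction after k components = (λ_1 + ... + λ_k) / Σ λ:
  k = 1: 50/133 = 0.3759
  k = 2: (50 + 49)/133 = 99/133 = 0.7444
  k = 3: (50 + 49 + 34)/133 = 133/133 = 1

Summary (fraction, with percent):

explained: PC1 0.3759 (37.59%), PC2 0.3684 (36.84%), PC3 0.2556 (25.56%);  cumulative: 0.3759, 0.7444, 1


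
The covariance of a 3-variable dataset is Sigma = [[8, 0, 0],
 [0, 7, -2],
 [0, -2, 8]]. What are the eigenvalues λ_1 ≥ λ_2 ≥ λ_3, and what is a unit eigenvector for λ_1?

Step 1 — characteristic polynomial p(λ) = det(λI - Sigma) = λ³ - tr·λ² + c_1·λ - det, where tr = trace, c_1 = sum of the principal 2×2 minors, det = det(Sigma):
  tr = 8 + 7 + 8 = 23,
  c_1 = (8·7 - (0)²) + (8·8 - (0)²) + (7·8 - (-2)²) = 56 + 64 + 52 = 172,
  det = 8·(7·8 - (-2)²) - (0)·((0)·8 - (-2)·(0)) + (0)·((0)·(-2) - 7·(0)) = 8·(52) - (0)·(0) + (0)·(0) = 416.
  So p(λ) = λ³ - 23λ² + 172λ - 416.
Step 2 — look for an integer root (rational root theorem: any rational root is an integer divisor of 416). Testing λ = 8:
  p(8) = 512 - 1472 + 1376 - 416 = 0  ✓
  Dividing out (λ - 8): p(λ) = (λ - 8)(λ² - 15λ + 52).
Step 3 — remaining eigenvalues from the quadratic λ² - 15λ + 52 = 0:
  Δ = 15² - 4·52 = 225 - 208 = 17,  λ = (15 ± √17)/2 = (15 ± 4.1231)/2 ≈ 9.5616 or 5.4384.
  Sorted: λ_1 = 9.5616,  λ_2 = 8,  λ_3 = 5.4384  (check: sum = 23 = tr ✓).

Step 4 — unit eigenvector for λ_1 ≈ 9.5616: v spans the null space of (Sigma - λ_1 I), whose rows are
  r_1 = (-1.5616, 0, 0),  r_2 = (0, -2.5616, -2),  r_3 = (0, -2, -1.5616).
  v is orthogonal to every row, so take v ∝ r_1 × r_2 = ((0)·(-2) - (0)·(-2.5616), (0)·(0) - (-1.5616)·(-2), (-1.5616)·(-2.5616) - (0)·(0)) ≈ (0, -3.1231, 4).
  Rescale (multiply by -1 so the first nonzero entry is positive): u = (0, 3.1231, -4).
  ||u|| = √((0)² + (3.1231)² + (-4)²) = √(25.7538) ≈ 5.0748,  v_1 = u/||u|| ≈ (0, 0.6154, -0.7882) (||v_1|| = 1).

λ_1 = 9.5616,  λ_2 = 8,  λ_3 = 5.4384;  v_1 ≈ (0, 0.6154, -0.7882)


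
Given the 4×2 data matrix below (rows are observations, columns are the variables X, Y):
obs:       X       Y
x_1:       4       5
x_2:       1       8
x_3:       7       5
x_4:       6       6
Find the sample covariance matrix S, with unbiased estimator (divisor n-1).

Step 1 — column means:
  mean(X) = (4 + 1 + 7 + 6) / 4 = 18/4 = 4.5
  mean(Y) = (5 + 8 + 5 + 6) / 4 = 24/4 = 6

Step 2 — sample covariance S[i,j] = (1/(n-1)) · Σ_k (x_{k,i} - mean_i) · (x_{k,j} - mean_j), with n-1 = 3.
  S[X,X] = ((-0.5)·(-0.5) + (-3.5)·(-3.5) + (2.5)·(2.5) + (1.5)·(1.5)) / 3 = 21/3 = 7
  S[X,Y] = ((-0.5)·(-1) + (-3.5)·(2) + (2.5)·(-1) + (1.5)·(0)) / 3 = -9/3 = -3
  S[Y,Y] = ((-1)·(-1) + (2)·(2) + (-1)·(-1) + (0)·(0)) / 3 = 6/3 = 2

S is symmetric (S[j,i] = S[i,j]). Assembling:

S = [[7, -3],
 [-3, 2]]


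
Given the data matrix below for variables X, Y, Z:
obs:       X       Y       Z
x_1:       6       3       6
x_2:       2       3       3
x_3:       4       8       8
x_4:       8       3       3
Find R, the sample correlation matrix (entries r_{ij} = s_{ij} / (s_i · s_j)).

Step 1 — column means:
  mean(X) = (6 + 2 + 4 + 8) / 4 = 20/4 = 5
  mean(Y) = (3 + 3 + 8 + 3) / 4 = 17/4 = 4.25
  mean(Z) = (6 + 3 + 8 + 3) / 4 = 20/4 = 5

Step 2 — sample variances and covariances s[i,j] = (1/(n-1)) · Σ_k (x_{k,i} - mean_i) · (x_{k,j} - mean_j), with n-1 = 3:
  s[X,X] = ((1)·(1) + (-3)·(-3) + (-1)·(-1) + (3)·(3)) / 3 = 20/3 = 6.6667
  s[X,Y] = ((1)·(-1.25) + (-3)·(-1.25) + (-1)·(3.75) + (3)·(-1.25)) / 3 = -5/3 = -1.6667
  s[X,Z] = ((1)·(1) + (-3)·(-2) + (-1)·(3) + (3)·(-2)) / 3 = -2/3 = -0.6667
  s[Y,Y] = ((-1.25)·(-1.25) + (-1.25)·(-1.25) + (3.75)·(3.75) + (-1.25)·(-1.25)) / 3 = 18.75/3 = 6.25
  s[Y,Z] = ((-1.25)·(1) + (-1.25)·(-2) + (3.75)·(3) + (-1.25)·(-2)) / 3 = 15/3 = 5
  s[Z,Z] = ((1)·(1) + (-2)·(-2) + (3)·(3) + (-2)·(-2)) / 3 = 18/3 = 6
  Sample standard deviations s_i = √(s[i,i]):
  s(X) = √(6.6667) = 2.582
  s(Y) = √(6.25) = 2.5
  s(Z) = √(6) = 2.4495

Step 3 — r_{ij} = s_{ij} / (s_i · s_j):
  r[X,X] = 1 (diagonal).
  r[X,Y] = -1.6667 / (2.582 · 2.5) = -1.6667 / 6.455 = -0.2582
  r[X,Z] = -0.6667 / (2.582 · 2.4495) = -0.6667 / 6.3246 = -0.1054
  r[Y,Y] = 1 (diagonal).
  r[Y,Z] = 5 / (2.5 · 2.4495) = 5 / 6.1237 = 0.8165
  r[Z,Z] = 1 (diagonal).

R is symmetric with unit diagonal. Assembling:

R = [[1, -0.2582, -0.1054],
 [-0.2582, 1, 0.8165],
 [-0.1054, 0.8165, 1]]


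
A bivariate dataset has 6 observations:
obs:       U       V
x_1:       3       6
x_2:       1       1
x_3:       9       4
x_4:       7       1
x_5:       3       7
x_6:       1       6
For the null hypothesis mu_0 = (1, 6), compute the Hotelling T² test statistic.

Step 1 — sample mean vector:
  mean(U) = (3 + 1 + 9 + 7 + 3 + 1) / 6 = 24/6 = 4
  mean(V) = (6 + 1 + 4 + 1 + 7 + 6) / 6 = 25/6 = 4.1667
  x̄ = (4, 4.1667),  deviation x̄ - mu_0 = (4, 4.1667) - (1, 6) = (3, -1.8333).

Step 2 — sample covariance matrix, S[i,j] = (1/(n-1)) · Σ_k (x_{k,i} - mean_i) · (x_{k,j} - mean_j), divisor n-1 = 5:
  S[U,U] = ((-1)·(-1) + (-3)·(-3) + (5)·(5) + (3)·(3) + (-1)·(-1) + (-3)·(-3)) / 5 = 54/5 = 10.8
  S[U,V] = ((-1)·(1.8333) + (-3)·(-3.1667) + (5)·(-0.1667) + (3)·(-3.1667) + (-1)·(2.8333) + (-3)·(1.8333)) / 5 = -11/5 = -2.2
  S[V,V] = ((1.8333)·(1.8333) + (-3.1667)·(-3.1667) + (-0.1667)·(-0.1667) + (-3.1667)·(-3.1667) + (2.8333)·(2.8333) + (1.8333)·(1.8333)) / 5 = 34.8333/5 = 6.9667
  S = [[10.8, -2.2],
 [-2.2, 6.9667]].

Step 3 — invert S. det(S) = 10.8·6.9667 - (-2.2)² = 70.4.
  S^{-1} = (1/det) · [[d, -b], [-b, a]] = [[0.099, 0.0313],
 [0.0313, 0.1534]].

Step 4 — quadratic form (x̄ - mu_0)^T · S^{-1} · (x̄ - mu_0):
  S^{-1} · (x̄ - mu_0) = (0.2396, -0.1875),
  (x̄ - mu_0)^T · [...] = (3)·(0.2396) + (-1.8333)·(-0.1875) = 1.0625.

Step 5 — scale by n: T² = 6 · 1.0625 = 6.375.

T² ≈ 6.375


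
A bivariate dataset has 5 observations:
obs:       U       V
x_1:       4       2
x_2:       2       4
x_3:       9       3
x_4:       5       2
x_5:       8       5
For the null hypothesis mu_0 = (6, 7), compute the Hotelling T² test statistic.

Step 1 — sample mean vector:
  mean(U) = (4 + 2 + 9 + 5 + 8) / 5 = 28/5 = 5.6
  mean(V) = (2 + 4 + 3 + 2 + 5) / 5 = 16/5 = 3.2
  x̄ = (5.6, 3.2),  deviation x̄ - mu_0 = (5.6, 3.2) - (6, 7) = (-0.4, -3.8).

Step 2 — sample covariance matrix, S[i,j] = (1/(n-1)) · Σ_k (x_{k,i} - mean_i) · (x_{k,j} - mean_j), divisor n-1 = 4:
  S[U,U] = ((-1.6)·(-1.6) + (-3.6)·(-3.6) + (3.4)·(3.4) + (-0.6)·(-0.6) + (2.4)·(2.4)) / 4 = 33.2/4 = 8.3
  S[U,V] = ((-1.6)·(-1.2) + (-3.6)·(0.8) + (3.4)·(-0.2) + (-0.6)·(-1.2) + (2.4)·(1.8)) / 4 = 3.4/4 = 0.85
  S[V,V] = ((-1.2)·(-1.2) + (0.8)·(0.8) + (-0.2)·(-0.2) + (-1.2)·(-1.2) + (1.8)·(1.8)) / 4 = 6.8/4 = 1.7
  S = [[8.3, 0.85],
 [0.85, 1.7]].

Step 3 — invert S. det(S) = 8.3·1.7 - (0.85)² = 13.3875.
  S^{-1} = (1/det) · [[d, -b], [-b, a]] = [[0.127, -0.0635],
 [-0.0635, 0.62]].

Step 4 — quadratic form (x̄ - mu_0)^T · S^{-1} · (x̄ - mu_0):
  S^{-1} · (x̄ - mu_0) = (0.1905, -2.3305),
  (x̄ - mu_0)^T · [...] = (-0.4)·(0.1905) + (-3.8)·(-2.3305) = 8.7798.

Step 5 — scale by n: T² = 5 · 8.7798 = 43.8992.

T² ≈ 43.8992


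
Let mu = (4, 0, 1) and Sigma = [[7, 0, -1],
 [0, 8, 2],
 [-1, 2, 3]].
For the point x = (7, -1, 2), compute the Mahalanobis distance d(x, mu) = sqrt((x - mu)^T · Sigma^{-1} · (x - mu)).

Step 1 — centre the observation: (x - mu) = (3, -1, 1).

Step 2 — invert Sigma (cofactor / det for 3×3, or solve directly):
  Sigma^{-1} = [[0.1515, -0.0152, 0.0606],
 [-0.0152, 0.1515, -0.1061],
 [0.0606, -0.1061, 0.4242]].

Step 3 — form the quadratic (x - mu)^T · Sigma^{-1} · (x - mu):
  Sigma^{-1} · (x - mu) = (0.5303, -0.303, 0.7121).
  (x - mu)^T · [Sigma^{-1} · (x - mu)] = (3)·(0.5303) + (-1)·(-0.303) + (1)·(0.7121) = 2.6061.

Step 4 — take square root: d = √(2.6061) ≈ 1.6143.

d(x, mu) = √(2.6061) ≈ 1.6143


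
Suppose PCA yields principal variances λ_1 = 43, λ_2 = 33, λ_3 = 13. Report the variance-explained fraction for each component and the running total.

Step 1 — total variance = trace(Sigma) = Σ λ_i = 43 + 33 + 13 = 89.

Step 2 — fraction explained by component i = λ_i / Σ λ:
  PC1: 43/89 = 0.4831
  PC2: 33/89 = 0.3708
  PC3: 13/89 = 0.1461

Step 3 — cumulative fraction after k components = (λ_1 + ... + λ_k) / Σ λ:
  k = 1: 43/89 = 0.4831
  k = 2: (43 + 33)/89 = 76/89 = 0.8539
  k = 3: (43 + 33 + 13)/89 = 89/89 = 1

Summary (fraction, with percent):

explained: PC1 0.4831 (48.31%), PC2 0.3708 (37.08%), PC3 0.1461 (14.61%);  cumulative: 0.4831, 0.8539, 1


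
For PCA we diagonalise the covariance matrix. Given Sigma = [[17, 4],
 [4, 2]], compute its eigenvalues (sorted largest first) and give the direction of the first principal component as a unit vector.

Step 1 — characteristic polynomial of 2×2 Sigma:
  det(Sigma - λI) = λ² - trace · λ + det = 0.
  trace = 17 + 2 = 19, det = 17·2 - (4)² = 18.
Step 2 — discriminant:
  Δ = trace² - 4·det = 361 - 72 = 289.
Step 3 — eigenvalues:
  λ = (trace ± √Δ)/2 = (19 ± 17)/2,
  λ_1 = 18,  λ_2 = 1.

Step 4 — unit eigenvector for λ_1: solve (Sigma - λ_1 I)v = 0. First row:
  (17 - 18)·v_x + (4)·v_y = 0, i.e. (-1)·v_x + (4)·v_y = 0,
  so v ∝ (b, λ_1 - a) = (4, 1) = u.
  ||u|| = √((4)² + (1)²) = √(17) ≈ 4.1231,
  v_1 = u/||u|| ≈ (0.9701, 0.2425) (||v_1|| = 1).

λ_1 = 18,  λ_2 = 1;  v_1 ≈ (0.9701, 0.2425)


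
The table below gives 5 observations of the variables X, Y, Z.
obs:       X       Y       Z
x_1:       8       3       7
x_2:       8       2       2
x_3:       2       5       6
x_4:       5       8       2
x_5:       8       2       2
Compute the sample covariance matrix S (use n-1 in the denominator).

Step 1 — column means:
  mean(X) = (8 + 8 + 2 + 5 + 8) / 5 = 31/5 = 6.2
  mean(Y) = (3 + 2 + 5 + 8 + 2) / 5 = 20/5 = 4
  mean(Z) = (7 + 2 + 6 + 2 + 2) / 5 = 19/5 = 3.8

Step 2 — sample covariance S[i,j] = (1/(n-1)) · Σ_k (x_{k,i} - mean_i) · (x_{k,j} - mean_j), with n-1 = 4.
  S[X,X] = ((1.8)·(1.8) + (1.8)·(1.8) + (-4.2)·(-4.2) + (-1.2)·(-1.2) + (1.8)·(1.8)) / 4 = 28.8/4 = 7.2
  S[X,Y] = ((1.8)·(-1) + (1.8)·(-2) + (-4.2)·(1) + (-1.2)·(4) + (1.8)·(-2)) / 4 = -18/4 = -4.5
  S[X,Z] = ((1.8)·(3.2) + (1.8)·(-1.8) + (-4.2)·(2.2) + (-1.2)·(-1.8) + (1.8)·(-1.8)) / 4 = -7.8/4 = -1.95
  S[Y,Y] = ((-1)·(-1) + (-2)·(-2) + (1)·(1) + (4)·(4) + (-2)·(-2)) / 4 = 26/4 = 6.5
  S[Y,Z] = ((-1)·(3.2) + (-2)·(-1.8) + (1)·(2.2) + (4)·(-1.8) + (-2)·(-1.8)) / 4 = -1/4 = -0.25
  S[Z,Z] = ((3.2)·(3.2) + (-1.8)·(-1.8) + (2.2)·(2.2) + (-1.8)·(-1.8) + (-1.8)·(-1.8)) / 4 = 24.8/4 = 6.2

S is symmetric (S[j,i] = S[i,j]). Assembling:

S = [[7.2, -4.5, -1.95],
 [-4.5, 6.5, -0.25],
 [-1.95, -0.25, 6.2]]


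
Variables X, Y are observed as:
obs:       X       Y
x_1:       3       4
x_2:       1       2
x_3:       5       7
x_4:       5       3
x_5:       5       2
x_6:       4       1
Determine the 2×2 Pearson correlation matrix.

Step 1 — column means:
  mean(X) = (3 + 1 + 5 + 5 + 5 + 4) / 6 = 23/6 = 3.8333
  mean(Y) = (4 + 2 + 7 + 3 + 2 + 1) / 6 = 19/6 = 3.1667

Step 2 — sample variances and covariances s[i,j] = (1/(n-1)) · Σ_k (x_{k,i} - mean_i) · (x_{k,j} - mean_j), with n-1 = 5:
  s[X,X] = ((-0.8333)·(-0.8333) + (-2.8333)·(-2.8333) + (1.1667)·(1.1667) + (1.1667)·(1.1667) + (1.1667)·(1.1667) + (0.1667)·(0.1667)) / 5 = 12.8333/5 = 2.5667
  s[X,Y] = ((-0.8333)·(0.8333) + (-2.8333)·(-1.1667) + (1.1667)·(3.8333) + (1.1667)·(-0.1667) + (1.1667)·(-1.1667) + (0.1667)·(-2.1667)) / 5 = 5.1667/5 = 1.0333
  s[Y,Y] = ((0.8333)·(0.8333) + (-1.1667)·(-1.1667) + (3.8333)·(3.8333) + (-0.1667)·(-0.1667) + (-1.1667)·(-1.1667) + (-2.1667)·(-2.1667)) / 5 = 22.8333/5 = 4.5667
  Sample standard deviations s_i = √(s[i,i]):
  s(X) = √(2.5667) = 1.6021
  s(Y) = √(4.5667) = 2.137

Step 3 — r_{ij} = s_{ij} / (s_i · s_j):
  r[X,X] = 1 (diagonal).
  r[X,Y] = 1.0333 / (1.6021 · 2.137) = 1.0333 / 3.4236 = 0.3018
  r[Y,Y] = 1 (diagonal).

R is symmetric with unit diagonal. Assembling:

R = [[1, 0.3018],
 [0.3018, 1]]


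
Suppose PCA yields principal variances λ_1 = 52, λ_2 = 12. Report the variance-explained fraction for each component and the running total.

Step 1 — total variance = trace(Sigma) = Σ λ_i = 52 + 12 = 64.

Step 2 — fraction explained by component i = λ_i / Σ λ:
  PC1: 52/64 = 0.8125
  PC2: 12/64 = 0.1875

Step 3 — cumulative fraction after k components = (λ_1 + ... + λ_k) / Σ λ:
  k = 1: 52/64 = 0.8125
  k = 2: (52 + 12)/64 = 64/64 = 1

Summary (fraction, with percent):

explained: PC1 0.8125 (81.25%), PC2 0.1875 (18.75%);  cumulative: 0.8125, 1


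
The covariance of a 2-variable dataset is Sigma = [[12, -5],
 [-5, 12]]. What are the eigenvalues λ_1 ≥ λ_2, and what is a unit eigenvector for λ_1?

Step 1 — characteristic polynomial of 2×2 Sigma:
  det(Sigma - λI) = λ² - trace · λ + det = 0.
  trace = 12 + 12 = 24, det = 12·12 - (-5)² = 119.
Step 2 — discriminant:
  Δ = trace² - 4·det = 576 - 476 = 100.
Step 3 — eigenvalues:
  λ = (trace ± √Δ)/2 = (24 ± 10)/2,
  λ_1 = 17,  λ_2 = 7.

Step 4 — unit eigenvector for λ_1: solve (Sigma - λ_1 I)v = 0. First row:
  (12 - 17)·v_x + (-5)·v_y = 0, i.e. (-5)·v_x + (-5)·v_y = 0,
  so v ∝ (b, λ_1 - a) = (-5, 5); multiply by -1 so the first entry is positive: u = (5, -5).
  ||u|| = √((5)² + (-5)²) = √(50) ≈ 7.0711,
  v_1 = u/||u|| ≈ (0.7071, -0.7071) (||v_1|| = 1).

λ_1 = 17,  λ_2 = 7;  v_1 ≈ (0.7071, -0.7071)


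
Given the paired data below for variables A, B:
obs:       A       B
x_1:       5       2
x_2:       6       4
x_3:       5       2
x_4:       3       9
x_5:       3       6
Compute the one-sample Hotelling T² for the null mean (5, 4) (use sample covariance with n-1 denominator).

Step 1 — sample mean vector:
  mean(A) = (5 + 6 + 5 + 3 + 3) / 5 = 22/5 = 4.4
  mean(B) = (2 + 4 + 2 + 9 + 6) / 5 = 23/5 = 4.6
  x̄ = (4.4, 4.6),  deviation x̄ - mu_0 = (4.4, 4.6) - (5, 4) = (-0.6, 0.6).

Step 2 — sample covariance matrix, S[i,j] = (1/(n-1)) · Σ_k (x_{k,i} - mean_i) · (x_{k,j} - mean_j), divisor n-1 = 4:
  S[A,A] = ((0.6)·(0.6) + (1.6)·(1.6) + (0.6)·(0.6) + (-1.4)·(-1.4) + (-1.4)·(-1.4)) / 4 = 7.2/4 = 1.8
  S[A,B] = ((0.6)·(-2.6) + (1.6)·(-0.6) + (0.6)·(-2.6) + (-1.4)·(4.4) + (-1.4)·(1.4)) / 4 = -12.2/4 = -3.05
  S[B,B] = ((-2.6)·(-2.6) + (-0.6)·(-0.6) + (-2.6)·(-2.6) + (4.4)·(4.4) + (1.4)·(1.4)) / 4 = 35.2/4 = 8.8
  S = [[1.8, -3.05],
 [-3.05, 8.8]].

Step 3 — invert S. det(S) = 1.8·8.8 - (-3.05)² = 6.5375.
  S^{-1} = (1/det) · [[d, -b], [-b, a]] = [[1.3461, 0.4665],
 [0.4665, 0.2753]].

Step 4 — quadratic form (x̄ - mu_0)^T · S^{-1} · (x̄ - mu_0):
  S^{-1} · (x̄ - mu_0) = (-0.5277, -0.1147),
  (x̄ - mu_0)^T · [...] = (-0.6)·(-0.5277) + (0.6)·(-0.1147) = 0.2478.

Step 5 — scale by n: T² = 5 · 0.2478 = 1.239.

T² ≈ 1.239


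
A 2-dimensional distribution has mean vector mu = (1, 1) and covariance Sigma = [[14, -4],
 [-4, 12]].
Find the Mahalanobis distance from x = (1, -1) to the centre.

Step 1 — centre the observation: (x - mu) = (0, -2).

Step 2 — invert Sigma. det(Sigma) = 14·12 - (-4)² = 152.
  Sigma^{-1} = (1/det) · [[d, -b], [-b, a]] = [[0.0789, 0.0263],
 [0.0263, 0.0921]].

Step 3 — form the quadratic (x - mu)^T · Sigma^{-1} · (x - mu):
  Sigma^{-1} · (x - mu) = (-0.0526, -0.1842).
  (x - mu)^T · [Sigma^{-1} · (x - mu)] = (0)·(-0.0526) + (-2)·(-0.1842) = 0.3684.

Step 4 — take square root: d = √(0.3684) ≈ 0.607.

d(x, mu) = √(0.3684) ≈ 0.607


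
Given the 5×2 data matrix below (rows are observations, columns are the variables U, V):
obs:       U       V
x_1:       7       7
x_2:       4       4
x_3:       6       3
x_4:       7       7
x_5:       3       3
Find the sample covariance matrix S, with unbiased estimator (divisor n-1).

Step 1 — column means:
  mean(U) = (7 + 4 + 6 + 7 + 3) / 5 = 27/5 = 5.4
  mean(V) = (7 + 4 + 3 + 7 + 3) / 5 = 24/5 = 4.8

Step 2 — sample covariance S[i,j] = (1/(n-1)) · Σ_k (x_{k,i} - mean_i) · (x_{k,j} - mean_j), with n-1 = 4.
  S[U,U] = ((1.6)·(1.6) + (-1.4)·(-1.4) + (0.6)·(0.6) + (1.6)·(1.6) + (-2.4)·(-2.4)) / 4 = 13.2/4 = 3.3
  S[U,V] = ((1.6)·(2.2) + (-1.4)·(-0.8) + (0.6)·(-1.8) + (1.6)·(2.2) + (-2.4)·(-1.8)) / 4 = 11.4/4 = 2.85
  S[V,V] = ((2.2)·(2.2) + (-0.8)·(-0.8) + (-1.8)·(-1.8) + (2.2)·(2.2) + (-1.8)·(-1.8)) / 4 = 16.8/4 = 4.2

S is symmetric (S[j,i] = S[i,j]). Assembling:

S = [[3.3, 2.85],
 [2.85, 4.2]]


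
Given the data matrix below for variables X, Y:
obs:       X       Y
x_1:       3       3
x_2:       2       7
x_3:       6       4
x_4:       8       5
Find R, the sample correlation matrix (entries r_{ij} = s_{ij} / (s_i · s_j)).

Step 1 — column means:
  mean(X) = (3 + 2 + 6 + 8) / 4 = 19/4 = 4.75
  mean(Y) = (3 + 7 + 4 + 5) / 4 = 19/4 = 4.75

Step 2 — sample variances and covariances s[i,j] = (1/(n-1)) · Σ_k (x_{k,i} - mean_i) · (x_{k,j} - mean_j), with n-1 = 3:
  s[X,X] = ((-1.75)·(-1.75) + (-2.75)·(-2.75) + (1.25)·(1.25) + (3.25)·(3.25)) / 3 = 22.75/3 = 7.5833
  s[X,Y] = ((-1.75)·(-1.75) + (-2.75)·(2.25) + (1.25)·(-0.75) + (3.25)·(0.25)) / 3 = -3.25/3 = -1.0833
  s[Y,Y] = ((-1.75)·(-1.75) + (2.25)·(2.25) + (-0.75)·(-0.75) + (0.25)·(0.25)) / 3 = 8.75/3 = 2.9167
  Sample standard deviations s_i = √(s[i,i]):
  s(X) = √(7.5833) = 2.7538
  s(Y) = √(2.9167) = 1.7078

Step 3 — r_{ij} = s_{ij} / (s_i · s_j):
  r[X,X] = 1 (diagonal).
  r[X,Y] = -1.0833 / (2.7538 · 1.7078) = -1.0833 / 4.703 = -0.2304
  r[Y,Y] = 1 (diagonal).

R is symmetric with unit diagonal. Assembling:

R = [[1, -0.2304],
 [-0.2304, 1]]


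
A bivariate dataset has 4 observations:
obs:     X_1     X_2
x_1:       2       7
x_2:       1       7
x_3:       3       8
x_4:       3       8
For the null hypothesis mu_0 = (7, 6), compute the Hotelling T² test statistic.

Step 1 — sample mean vector:
  mean(X_1) = (2 + 1 + 3 + 3) / 4 = 9/4 = 2.25
  mean(X_2) = (7 + 7 + 8 + 8) / 4 = 30/4 = 7.5
  x̄ = (2.25, 7.5),  deviation x̄ - mu_0 = (2.25, 7.5) - (7, 6) = (-4.75, 1.5).

Step 2 — sample covariance matrix, S[i,j] = (1/(n-1)) · Σ_k (x_{k,i} - mean_i) · (x_{k,j} - mean_j), divisor n-1 = 3:
  S[X_1,X_1] = ((-0.25)·(-0.25) + (-1.25)·(-1.25) + (0.75)·(0.75) + (0.75)·(0.75)) / 3 = 2.75/3 = 0.9167
  S[X_1,X_2] = ((-0.25)·(-0.5) + (-1.25)·(-0.5) + (0.75)·(0.5) + (0.75)·(0.5)) / 3 = 1.5/3 = 0.5
  S[X_2,X_2] = ((-0.5)·(-0.5) + (-0.5)·(-0.5) + (0.5)·(0.5) + (0.5)·(0.5)) / 3 = 1/3 = 0.3333
  S = [[0.9167, 0.5],
 [0.5, 0.3333]].

Step 3 — invert S. det(S) = 0.9167·0.3333 - (0.5)² = 0.0556.
  S^{-1} = (1/det) · [[d, -b], [-b, a]] = [[6, -9],
 [-9, 16.5]].

Step 4 — quadratic form (x̄ - mu_0)^T · S^{-1} · (x̄ - mu_0):
  S^{-1} · (x̄ - mu_0) = (-42, 67.5),
  (x̄ - mu_0)^T · [...] = (-4.75)·(-42) + (1.5)·(67.5) = 300.75.

Step 5 — scale by n: T² = 4 · 300.75 = 1203.

T² ≈ 1203


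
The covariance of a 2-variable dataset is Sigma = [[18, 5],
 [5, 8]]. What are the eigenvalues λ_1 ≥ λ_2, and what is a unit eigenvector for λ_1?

Step 1 — characteristic polynomial of 2×2 Sigma:
  det(Sigma - λI) = λ² - trace · λ + det = 0.
  trace = 18 + 8 = 26, det = 18·8 - (5)² = 119.
Step 2 — discriminant:
  Δ = trace² - 4·det = 676 - 476 = 200.
Step 3 — eigenvalues:
  λ = (trace ± √Δ)/2 = (26 ± 14.1421)/2,
  λ_1 = 20.0711,  λ_2 = 5.9289.

Step 4 — unit eigenvector for λ_1: solve (Sigma - λ_1 I)v = 0. First row:
  (18 - 20.0711)·v_x + (5)·v_y = 0, i.e. (-2.0711)·v_x + (5)·v_y = 0,
  so v ∝ (b, λ_1 - a) = (5, 2.0711) = u.
  ||u|| = √((5)² + (2.0711)²) = √(29.2893) ≈ 5.412,
  v_1 = u/||u|| ≈ (0.9239, 0.3827) (||v_1|| = 1).

λ_1 = 20.0711,  λ_2 = 5.9289;  v_1 ≈ (0.9239, 0.3827)


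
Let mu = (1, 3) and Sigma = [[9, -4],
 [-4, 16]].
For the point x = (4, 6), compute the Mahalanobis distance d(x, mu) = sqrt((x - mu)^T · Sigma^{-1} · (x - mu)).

Step 1 — centre the observation: (x - mu) = (3, 3).

Step 2 — invert Sigma. det(Sigma) = 9·16 - (-4)² = 128.
  Sigma^{-1} = (1/det) · [[d, -b], [-b, a]] = [[0.125, 0.0312],
 [0.0312, 0.0703]].

Step 3 — form the quadratic (x - mu)^T · Sigma^{-1} · (x - mu):
  Sigma^{-1} · (x - mu) = (0.4688, 0.3047).
  (x - mu)^T · [Sigma^{-1} · (x - mu)] = (3)·(0.4688) + (3)·(0.3047) = 2.3203.

Step 4 — take square root: d = √(2.3203) ≈ 1.5233.

d(x, mu) = √(2.3203) ≈ 1.5233


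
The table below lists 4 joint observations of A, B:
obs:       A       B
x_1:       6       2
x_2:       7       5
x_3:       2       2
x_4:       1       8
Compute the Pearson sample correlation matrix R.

Step 1 — column means:
  mean(A) = (6 + 7 + 2 + 1) / 4 = 16/4 = 4
  mean(B) = (2 + 5 + 2 + 8) / 4 = 17/4 = 4.25

Step 2 — sample variances and covariances s[i,j] = (1/(n-1)) · Σ_k (x_{k,i} - mean_i) · (x_{k,j} - mean_j), with n-1 = 3:
  s[A,A] = ((2)·(2) + (3)·(3) + (-2)·(-2) + (-3)·(-3)) / 3 = 26/3 = 8.6667
  s[A,B] = ((2)·(-2.25) + (3)·(0.75) + (-2)·(-2.25) + (-3)·(3.75)) / 3 = -9/3 = -3
  s[B,B] = ((-2.25)·(-2.25) + (0.75)·(0.75) + (-2.25)·(-2.25) + (3.75)·(3.75)) / 3 = 24.75/3 = 8.25
  Sample standard deviations s_i = √(s[i,i]):
  s(A) = √(8.6667) = 2.9439
  s(B) = √(8.25) = 2.8723

Step 3 — r_{ij} = s_{ij} / (s_i · s_j):
  r[A,A] = 1 (diagonal).
  r[A,B] = -3 / (2.9439 · 2.8723) = -3 / 8.4558 = -0.3548
  r[B,B] = 1 (diagonal).

R is symmetric with unit diagonal. Assembling:

R = [[1, -0.3548],
 [-0.3548, 1]]


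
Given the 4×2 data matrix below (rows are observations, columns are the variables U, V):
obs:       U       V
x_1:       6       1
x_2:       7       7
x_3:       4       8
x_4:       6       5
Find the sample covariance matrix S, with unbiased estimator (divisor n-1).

Step 1 — column means:
  mean(U) = (6 + 7 + 4 + 6) / 4 = 23/4 = 5.75
  mean(V) = (1 + 7 + 8 + 5) / 4 = 21/4 = 5.25

Step 2 — sample covariance S[i,j] = (1/(n-1)) · Σ_k (x_{k,i} - mean_i) · (x_{k,j} - mean_j), with n-1 = 3.
  S[U,U] = ((0.25)·(0.25) + (1.25)·(1.25) + (-1.75)·(-1.75) + (0.25)·(0.25)) / 3 = 4.75/3 = 1.5833
  S[U,V] = ((0.25)·(-4.25) + (1.25)·(1.75) + (-1.75)·(2.75) + (0.25)·(-0.25)) / 3 = -3.75/3 = -1.25
  S[V,V] = ((-4.25)·(-4.25) + (1.75)·(1.75) + (2.75)·(2.75) + (-0.25)·(-0.25)) / 3 = 28.75/3 = 9.5833

S is symmetric (S[j,i] = S[i,j]). Assembling:

S = [[1.5833, -1.25],
 [-1.25, 9.5833]]


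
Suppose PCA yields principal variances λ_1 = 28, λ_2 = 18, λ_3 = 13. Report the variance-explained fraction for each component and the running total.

Step 1 — total variance = trace(Sigma) = Σ λ_i = 28 + 18 + 13 = 59.

Step 2 — fraction explained by component i = λ_i / Σ λ:
  PC1: 28/59 = 0.4746
  PC2: 18/59 = 0.3051
  PC3: 13/59 = 0.2203

Step 3 — cumulative fraction after k components = (λ_1 + ... + λ_k) / Σ λ:
  k = 1: 28/59 = 0.4746
  k = 2: (28 + 18)/59 = 46/59 = 0.7797
  k = 3: (28 + 18 + 13)/59 = 59/59 = 1

Summary (fraction, with percent):

explained: PC1 0.4746 (47.46%), PC2 0.3051 (30.51%), PC3 0.2203 (22.03%);  cumulative: 0.4746, 0.7797, 1


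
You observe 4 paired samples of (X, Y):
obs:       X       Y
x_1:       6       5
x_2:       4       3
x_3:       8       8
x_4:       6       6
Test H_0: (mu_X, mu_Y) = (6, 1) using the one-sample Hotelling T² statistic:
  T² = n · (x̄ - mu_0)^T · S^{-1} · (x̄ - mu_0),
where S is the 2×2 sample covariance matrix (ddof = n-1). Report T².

Step 1 — sample mean vector:
  mean(X) = (6 + 4 + 8 + 6) / 4 = 24/4 = 6
  mean(Y) = (5 + 3 + 8 + 6) / 4 = 22/4 = 5.5
  x̄ = (6, 5.5),  deviation x̄ - mu_0 = (6, 5.5) - (6, 1) = (0, 4.5).

Step 2 — sample covariance matrix, S[i,j] = (1/(n-1)) · Σ_k (x_{k,i} - mean_i) · (x_{k,j} - mean_j), divisor n-1 = 3:
  S[X,X] = ((0)·(0) + (-2)·(-2) + (2)·(2) + (0)·(0)) / 3 = 8/3 = 2.6667
  S[X,Y] = ((0)·(-0.5) + (-2)·(-2.5) + (2)·(2.5) + (0)·(0.5)) / 3 = 10/3 = 3.3333
  S[Y,Y] = ((-0.5)·(-0.5) + (-2.5)·(-2.5) + (2.5)·(2.5) + (0.5)·(0.5)) / 3 = 13/3 = 4.3333
  S = [[2.6667, 3.3333],
 [3.3333, 4.3333]].

Step 3 — invert S. det(S) = 2.6667·4.3333 - (3.3333)² = 0.4444.
  S^{-1} = (1/det) · [[d, -b], [-b, a]] = [[9.75, -7.5],
 [-7.5, 6]].

Step 4 — quadratic form (x̄ - mu_0)^T · S^{-1} · (x̄ - mu_0):
  S^{-1} · (x̄ - mu_0) = (-33.75, 27),
  (x̄ - mu_0)^T · [...] = (0)·(-33.75) + (4.5)·(27) = 121.5.

Step 5 — scale by n: T² = 4 · 121.5 = 486.

T² ≈ 486


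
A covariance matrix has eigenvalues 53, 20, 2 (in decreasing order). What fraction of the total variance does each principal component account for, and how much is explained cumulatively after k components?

Step 1 — total variance = trace(Sigma) = Σ λ_i = 53 + 20 + 2 = 75.

Step 2 — fraction explained by component i = λ_i / Σ λ:
  PC1: 53/75 = 0.7067
  PC2: 20/75 = 0.2667
  PC3: 2/75 = 0.0267

Step 3 — cumulative fraction after k components = (λ_1 + ... + λ_k) / Σ λ:
  k = 1: 53/75 = 0.7067
  k = 2: (53 + 20)/75 = 73/75 = 0.9733
  k = 3: (53 + 20 + 2)/75 = 75/75 = 1

Summary (fraction, with percent):

explained: PC1 0.7067 (70.67%), PC2 0.2667 (26.67%), PC3 0.0267 (2.67%);  cumulative: 0.7067, 0.9733, 1


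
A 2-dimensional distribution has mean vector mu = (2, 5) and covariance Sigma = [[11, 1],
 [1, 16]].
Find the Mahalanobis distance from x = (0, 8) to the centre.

Step 1 — centre the observation: (x - mu) = (-2, 3).

Step 2 — invert Sigma. det(Sigma) = 11·16 - (1)² = 175.
  Sigma^{-1} = (1/det) · [[d, -b], [-b, a]] = [[0.0914, -0.0057],
 [-0.0057, 0.0629]].

Step 3 — form the quadratic (x - mu)^T · Sigma^{-1} · (x - mu):
  Sigma^{-1} · (x - mu) = (-0.2, 0.2).
  (x - mu)^T · [Sigma^{-1} · (x - mu)] = (-2)·(-0.2) + (3)·(0.2) = 1.

Step 4 — take square root: d = √(1) ≈ 1.

d(x, mu) = √(1) ≈ 1


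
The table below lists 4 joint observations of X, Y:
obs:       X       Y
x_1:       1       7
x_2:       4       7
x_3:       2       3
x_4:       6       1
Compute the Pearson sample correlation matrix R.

Step 1 — column means:
  mean(X) = (1 + 4 + 2 + 6) / 4 = 13/4 = 3.25
  mean(Y) = (7 + 7 + 3 + 1) / 4 = 18/4 = 4.5

Step 2 — sample variances and covariances s[i,j] = (1/(n-1)) · Σ_k (x_{k,i} - mean_i) · (x_{k,j} - mean_j), with n-1 = 3:
  s[X,X] = ((-2.25)·(-2.25) + (0.75)·(0.75) + (-1.25)·(-1.25) + (2.75)·(2.75)) / 3 = 14.75/3 = 4.9167
  s[X,Y] = ((-2.25)·(2.5) + (0.75)·(2.5) + (-1.25)·(-1.5) + (2.75)·(-3.5)) / 3 = -11.5/3 = -3.8333
  s[Y,Y] = ((2.5)·(2.5) + (2.5)·(2.5) + (-1.5)·(-1.5) + (-3.5)·(-3.5)) / 3 = 27/3 = 9
  Sample standard deviations s_i = √(s[i,i]):
  s(X) = √(4.9167) = 2.2174
  s(Y) = √(9) = 3

Step 3 — r_{ij} = s_{ij} / (s_i · s_j):
  r[X,X] = 1 (diagonal).
  r[X,Y] = -3.8333 / (2.2174 · 3) = -3.8333 / 6.6521 = -0.5763
  r[Y,Y] = 1 (diagonal).

R is symmetric with unit diagonal. Assembling:

R = [[1, -0.5763],
 [-0.5763, 1]]


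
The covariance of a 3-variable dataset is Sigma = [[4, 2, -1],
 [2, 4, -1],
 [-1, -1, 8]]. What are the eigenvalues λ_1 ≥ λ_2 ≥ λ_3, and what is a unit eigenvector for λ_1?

Step 1 — characteristic polynomial p(λ) = det(λI - Sigma) = λ³ - tr·λ² + c_1·λ - det, where tr = trace, c_1 = sum of the principal 2×2 minors, det = det(Sigma):
  tr = 4 + 4 + 8 = 16,
  c_1 = (4·4 - (2)²) + (4·8 - (-1)²) + (4·8 - (-1)²) = 12 + 31 + 31 = 74,
  det = 4·(4·8 - (-1)²) - (2)·((2)·8 - (-1)·(-1)) + (-1)·((2)·(-1) - 4·(-1)) = 4·(31) - (2)·(15) + (-1)·(2) = 92.
  So p(λ) = λ³ - 16λ² + 74λ - 92.
Step 2 — look for an integer root (rational root theorem: any rational root is an integer divisor of 92). Testing λ = 2:
  p(2) = 8 - 64 + 148 - 92 = 0  ✓
  Dividing out (λ - 2): p(λ) = (λ - 2)(λ² - 14λ + 46).
Step 3 — remaining eigenvalues from the quadratic λ² - 14λ + 46 = 0:
  Δ = 14² - 4·46 = 196 - 184 = 12,  λ = (14 ± √12)/2 = (14 ± 3.4641)/2 ≈ 8.7321 or 5.2679.
  Sorted: λ_1 = 8.7321,  λ_2 = 5.2679,  λ_3 = 2  (check: sum = 16 = tr ✓).

Step 4 — unit eigenvector for λ_1 ≈ 8.7321: v spans the null space of (Sigma - λ_1 I), whose rows are
  r_1 = (-4.7321, 2, -1),  r_2 = (2, -4.7321, -1),  r_3 = (-1, -1, -0.7321).
  v is orthogonal to every row, so take v ∝ r_1 × r_2 = ((2)·(-1) - (-1)·(-4.7321), (-1)·(2) - (-4.7321)·(-1), (-4.7321)·(-4.7321) - (2)·(2)) ≈ (-6.7321, -6.7321, 18.3923).
  Rescale (multiply by -1 so the first nonzero entry is positive): u = (6.7321, 6.7321, -18.3923).
  ||u|| = √((6.7321)² + (6.7321)² + (-18.3923)²) = √(428.9179) ≈ 20.7103,  v_1 = u/||u|| ≈ (0.3251, 0.3251, -0.8881) (||v_1|| = 1).

λ_1 = 8.7321,  λ_2 = 5.2679,  λ_3 = 2;  v_1 ≈ (0.3251, 0.3251, -0.8881)


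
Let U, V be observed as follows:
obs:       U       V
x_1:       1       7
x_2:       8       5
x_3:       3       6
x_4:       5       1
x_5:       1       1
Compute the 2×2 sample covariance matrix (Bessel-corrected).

Step 1 — column means:
  mean(U) = (1 + 8 + 3 + 5 + 1) / 5 = 18/5 = 3.6
  mean(V) = (7 + 5 + 6 + 1 + 1) / 5 = 20/5 = 4

Step 2 — sample covariance S[i,j] = (1/(n-1)) · Σ_k (x_{k,i} - mean_i) · (x_{k,j} - mean_j), with n-1 = 4.
  S[U,U] = ((-2.6)·(-2.6) + (4.4)·(4.4) + (-0.6)·(-0.6) + (1.4)·(1.4) + (-2.6)·(-2.6)) / 4 = 35.2/4 = 8.8
  S[U,V] = ((-2.6)·(3) + (4.4)·(1) + (-0.6)·(2) + (1.4)·(-3) + (-2.6)·(-3)) / 4 = -1/4 = -0.25
  S[V,V] = ((3)·(3) + (1)·(1) + (2)·(2) + (-3)·(-3) + (-3)·(-3)) / 4 = 32/4 = 8

S is symmetric (S[j,i] = S[i,j]). Assembling:

S = [[8.8, -0.25],
 [-0.25, 8]]


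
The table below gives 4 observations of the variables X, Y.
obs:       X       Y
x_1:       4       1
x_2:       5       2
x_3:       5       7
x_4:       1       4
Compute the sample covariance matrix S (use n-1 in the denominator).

Step 1 — column means:
  mean(X) = (4 + 5 + 5 + 1) / 4 = 15/4 = 3.75
  mean(Y) = (1 + 2 + 7 + 4) / 4 = 14/4 = 3.5

Step 2 — sample covariance S[i,j] = (1/(n-1)) · Σ_k (x_{k,i} - mean_i) · (x_{k,j} - mean_j), with n-1 = 3.
  S[X,X] = ((0.25)·(0.25) + (1.25)·(1.25) + (1.25)·(1.25) + (-2.75)·(-2.75)) / 3 = 10.75/3 = 3.5833
  S[X,Y] = ((0.25)·(-2.5) + (1.25)·(-1.5) + (1.25)·(3.5) + (-2.75)·(0.5)) / 3 = 0.5/3 = 0.1667
  S[Y,Y] = ((-2.5)·(-2.5) + (-1.5)·(-1.5) + (3.5)·(3.5) + (0.5)·(0.5)) / 3 = 21/3 = 7

S is symmetric (S[j,i] = S[i,j]). Assembling:

S = [[3.5833, 0.1667],
 [0.1667, 7]]


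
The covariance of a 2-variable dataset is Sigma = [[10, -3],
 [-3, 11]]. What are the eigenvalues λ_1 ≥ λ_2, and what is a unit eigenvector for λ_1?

Step 1 — characteristic polynomial of 2×2 Sigma:
  det(Sigma - λI) = λ² - trace · λ + det = 0.
  trace = 10 + 11 = 21, det = 10·11 - (-3)² = 101.
Step 2 — discriminant:
  Δ = trace² - 4·det = 441 - 404 = 37.
Step 3 — eigenvalues:
  λ = (trace ± √Δ)/2 = (21 ± 6.0828)/2,
  λ_1 = 13.5414,  λ_2 = 7.4586.

Step 4 — unit eigenvector for λ_1: solve (Sigma - λ_1 I)v = 0. First row:
  (10 - 13.5414)·v_x + (-3)·v_y = 0, i.e. (-3.5414)·v_x + (-3)·v_y = 0,
  so v ∝ (b, λ_1 - a) = (-3, 3.5414); multiply by -1 so the first entry is positive: u = (3, -3.5414).
  ||u|| = √((3)² + (-3.5414)²) = √(21.5414) ≈ 4.6413,
  v_1 = u/||u|| ≈ (0.6464, -0.763) (||v_1|| = 1).

λ_1 = 13.5414,  λ_2 = 7.4586;  v_1 ≈ (0.6464, -0.763)


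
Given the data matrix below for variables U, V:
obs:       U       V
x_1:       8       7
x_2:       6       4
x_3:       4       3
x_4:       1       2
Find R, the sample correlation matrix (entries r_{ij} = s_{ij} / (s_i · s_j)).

Step 1 — column means:
  mean(U) = (8 + 6 + 4 + 1) / 4 = 19/4 = 4.75
  mean(V) = (7 + 4 + 3 + 2) / 4 = 16/4 = 4

Step 2 — sample variances and covariances s[i,j] = (1/(n-1)) · Σ_k (x_{k,i} - mean_i) · (x_{k,j} - mean_j), with n-1 = 3:
  s[U,U] = ((3.25)·(3.25) + (1.25)·(1.25) + (-0.75)·(-0.75) + (-3.75)·(-3.75)) / 3 = 26.75/3 = 8.9167
  s[U,V] = ((3.25)·(3) + (1.25)·(0) + (-0.75)·(-1) + (-3.75)·(-2)) / 3 = 18/3 = 6
  s[V,V] = ((3)·(3) + (0)·(0) + (-1)·(-1) + (-2)·(-2)) / 3 = 14/3 = 4.6667
  Sample standard deviations s_i = √(s[i,i]):
  s(U) = √(8.9167) = 2.9861
  s(V) = √(4.6667) = 2.1602

Step 3 — r_{ij} = s_{ij} / (s_i · s_j):
  r[U,U] = 1 (diagonal).
  r[U,V] = 6 / (2.9861 · 2.1602) = 6 / 6.4507 = 0.9301
  r[V,V] = 1 (diagonal).

R is symmetric with unit diagonal. Assembling:

R = [[1, 0.9301],
 [0.9301, 1]]


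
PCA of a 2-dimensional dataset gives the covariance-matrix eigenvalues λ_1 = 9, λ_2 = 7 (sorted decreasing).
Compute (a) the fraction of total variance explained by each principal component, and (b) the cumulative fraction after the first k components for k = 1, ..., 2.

Step 1 — total variance = trace(Sigma) = Σ λ_i = 9 + 7 = 16.

Step 2 — fraction explained by component i = λ_i / Σ λ:
  PC1: 9/16 = 0.5625
  PC2: 7/16 = 0.4375

Step 3 — cumulative fraction after k components = (λ_1 + ... + λ_k) / Σ λ:
  k = 1: 9/16 = 0.5625
  k = 2: (9 + 7)/16 = 16/16 = 1

Summary (fraction, with percent):

explained: PC1 0.5625 (56.25%), PC2 0.4375 (43.75%);  cumulative: 0.5625, 1


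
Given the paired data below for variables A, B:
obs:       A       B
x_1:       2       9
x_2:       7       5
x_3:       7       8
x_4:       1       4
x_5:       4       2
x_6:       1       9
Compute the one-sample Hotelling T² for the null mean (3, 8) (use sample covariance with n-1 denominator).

Step 1 — sample mean vector:
  mean(A) = (2 + 7 + 7 + 1 + 4 + 1) / 6 = 22/6 = 3.6667
  mean(B) = (9 + 5 + 8 + 4 + 2 + 9) / 6 = 37/6 = 6.1667
  x̄ = (3.6667, 6.1667),  deviation x̄ - mu_0 = (3.6667, 6.1667) - (3, 8) = (0.6667, -1.8333).

Step 2 — sample covariance matrix, S[i,j] = (1/(n-1)) · Σ_k (x_{k,i} - mean_i) · (x_{k,j} - mean_j), divisor n-1 = 5:
  S[A,A] = ((-1.6667)·(-1.6667) + (3.3333)·(3.3333) + (3.3333)·(3.3333) + (-2.6667)·(-2.6667) + (0.3333)·(0.3333) + (-2.6667)·(-2.6667)) / 5 = 39.3333/5 = 7.8667
  S[A,B] = ((-1.6667)·(2.8333) + (3.3333)·(-1.1667) + (3.3333)·(1.8333) + (-2.6667)·(-2.1667) + (0.3333)·(-4.1667) + (-2.6667)·(2.8333)) / 5 = -5.6667/5 = -1.1333
  S[B,B] = ((2.8333)·(2.8333) + (-1.1667)·(-1.1667) + (1.8333)·(1.8333) + (-2.1667)·(-2.1667) + (-4.1667)·(-4.1667) + (2.8333)·(2.8333)) / 5 = 42.8333/5 = 8.5667
  S = [[7.8667, -1.1333],
 [-1.1333, 8.5667]].

Step 3 — invert S. det(S) = 7.8667·8.5667 - (-1.1333)² = 66.1067.
  S^{-1} = (1/det) · [[d, -b], [-b, a]] = [[0.1296, 0.0171],
 [0.0171, 0.119]].

Step 4 — quadratic form (x̄ - mu_0)^T · S^{-1} · (x̄ - mu_0):
  S^{-1} · (x̄ - mu_0) = (0.055, -0.2067),
  (x̄ - mu_0)^T · [...] = (0.6667)·(0.055) + (-1.8333)·(-0.2067) = 0.4157.

Step 5 — scale by n: T² = 6 · 0.4157 = 2.4939.

T² ≈ 2.4939
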